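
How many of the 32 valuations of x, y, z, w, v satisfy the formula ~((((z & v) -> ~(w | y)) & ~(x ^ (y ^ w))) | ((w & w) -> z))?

4

  x   |   y   |   z   |   w   |   v   ||   φ  
 True |  True |  True |  True |  True || False
 True |  True |  True |  True | False || False
 True |  True |  True | False |  True || False
 True |  True |  True | False | False || False
 True |  True | False |  True |  True ||  True
 True |  True | False |  True | False ||  True
 True |  True | False | False |  True || False
 True |  True | False | False | False || False
 True | False |  True |  True |  True || False
 True | False |  True |  True | False || False
 True | False |  True | False |  True || False
 True | False |  True | False | False || False
 True | False | False |  True |  True || False
 True | False | False |  True | False || False
 True | False | False | False |  True || False
 True | False | False | False | False || False
False |  True |  True |  True |  True || False
False |  True |  True |  True | False || False
False |  True |  True | False |  True || False
False |  True |  True | False | False || False
False |  True | False |  True |  True || False
False |  True | False |  True | False || False
False |  True | False | False |  True || False
False |  True | False | False | False || False
False | False |  True |  True |  True || False
False | False |  True |  True | False || False
False | False |  True | False |  True || False
False | False |  True | False | False || False
False | False | False |  True |  True ||  True
False | False | False |  True | False ||  True
False | False | False | False |  True || False
False | False | False | False | False || False
The formula is true on 4 of the 32 rows.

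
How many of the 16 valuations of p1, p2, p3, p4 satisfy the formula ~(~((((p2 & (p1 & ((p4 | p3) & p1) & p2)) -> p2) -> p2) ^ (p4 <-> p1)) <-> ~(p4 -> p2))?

8

p1  p2  p3  p4     (p4 | p3)  ((p4 | p3) & p1)  (p1 & ((p4 | p3) & p1) & p2)  (p4 <-> p1)  (p4 -> p2)  ~(p4 -> p2)  φ
1   1   1   1          1             1                       1                     1           1            0       1
1   1   1   0          1             1                       1                     0           1            0       0
1   1   0   1          1             1                       1                     1           1            0       1
1   1   0   0          0             0                       0                     0           1            0       0
1   0   1   1          1             1                       0                     1           0            1       1
1   0   1   0          1             1                       0                     0           1            0       1
1   0   0   1          1             1                       0                     1           0            1       1
1   0   0   0          0             0                       0                     0           1            0       1
0   1   1   1          1             0                       0                     0           1            0       0
0   1   1   0          1             0                       0                     1           1            0       1
0   1   0   1          1             0                       0                     0           1            0       0
0   1   0   0          0             0                       0                     1           1            0       1
0   0   1   1          1             0                       0                     0           0            1       0
0   0   1   0          1             0                       0                     1           1            0       0
0   0   0   1          1             0                       0                     0           0            1       0
0   0   0   0          0             0                       0                     1           1            0       0
The formula is true on 8 of the 16 rows.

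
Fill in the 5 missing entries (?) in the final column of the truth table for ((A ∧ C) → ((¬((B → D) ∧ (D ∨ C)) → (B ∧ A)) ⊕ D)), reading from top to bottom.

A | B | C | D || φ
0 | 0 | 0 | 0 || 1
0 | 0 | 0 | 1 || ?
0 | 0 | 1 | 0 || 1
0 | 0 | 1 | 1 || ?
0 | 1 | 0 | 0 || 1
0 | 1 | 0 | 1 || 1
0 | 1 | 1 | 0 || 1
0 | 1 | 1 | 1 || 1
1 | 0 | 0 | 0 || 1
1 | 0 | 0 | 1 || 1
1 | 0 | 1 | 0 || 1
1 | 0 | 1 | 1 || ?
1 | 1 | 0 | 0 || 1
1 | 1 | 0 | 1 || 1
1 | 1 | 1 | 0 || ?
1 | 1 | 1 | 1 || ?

Row A=0, B=0, C=0, D=1: (A ∧ C) = 0, ((¬((B → D) ∧ (D ∨ C)) → (B ∧ A)) ⊕ D) = 0, so the formula = 1.
Row A=0, B=0, C=1, D=1: (A ∧ C) = 0, ((¬((B → D) ∧ (D ∨ C)) → (B ∧ A)) ⊕ D) = 0, so the formula = 1.
Row A=1, B=0, C=1, D=1: (A ∧ C) = 1, ((¬((B → D) ∧ (D ∨ C)) → (B ∧ A)) ⊕ D) = 0, so the formula = 0.
Row A=1, B=1, C=1, D=0: (A ∧ C) = 1, ((¬((B → D) ∧ (D ∨ C)) → (B ∧ A)) ⊕ D) = 1, so the formula = 1.
Row A=1, B=1, C=1, D=1: (A ∧ C) = 1, ((¬((B → D) ∧ (D ∨ C)) → (B ∧ A)) ⊕ D) = 0, so the formula = 0.

1, 1, 0, 1, 0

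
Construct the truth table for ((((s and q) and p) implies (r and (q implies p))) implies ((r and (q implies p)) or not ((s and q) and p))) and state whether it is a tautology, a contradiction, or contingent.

p | q | r | s | φ
- | - | - | - | -
F | F | F | F | T
F | F | F | T | T
F | F | T | F | T
F | F | T | T | T
F | T | F | F | T
F | T | F | T | T
F | T | T | F | T
F | T | T | T | T
T | F | F | F | T
T | F | F | T | T
T | F | T | F | T
T | F | T | T | T
T | T | F | F | T
T | T | F | T | T
T | T | T | F | T
T | T | T | T | T
Every row is T, so the formula is a tautology.

tautology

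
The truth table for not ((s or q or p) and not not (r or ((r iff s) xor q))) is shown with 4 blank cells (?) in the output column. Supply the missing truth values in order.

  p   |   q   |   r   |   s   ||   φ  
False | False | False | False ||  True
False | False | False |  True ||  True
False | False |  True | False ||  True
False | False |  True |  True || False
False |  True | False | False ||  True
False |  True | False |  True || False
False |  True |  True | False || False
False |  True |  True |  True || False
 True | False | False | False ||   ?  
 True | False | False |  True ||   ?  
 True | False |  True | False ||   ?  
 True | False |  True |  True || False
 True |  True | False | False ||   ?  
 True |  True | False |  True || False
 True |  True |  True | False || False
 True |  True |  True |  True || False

False, True, False, True

Row p=True, q=False, r=False, s=False: (s or q or p) = True, not not (r or ((r iff s) xor q)) = True, ((s or q or p) and not not (r or ((r iff s) xor q))) = True, so the formula = False.
Row p=True, q=False, r=False, s=True: (s or q or p) = True, not not (r or ((r iff s) xor q)) = False, ((s or q or p) and not not (r or ((r iff s) xor q))) = False, so the formula = True.
Row p=True, q=False, r=True, s=False: (s or q or p) = True, not not (r or ((r iff s) xor q)) = True, ((s or q or p) and not not (r or ((r iff s) xor q))) = True, so the formula = False.
Row p=True, q=True, r=False, s=False: (s or q or p) = True, not not (r or ((r iff s) xor q)) = False, ((s or q or p) and not not (r or ((r iff s) xor q))) = False, so the formula = True.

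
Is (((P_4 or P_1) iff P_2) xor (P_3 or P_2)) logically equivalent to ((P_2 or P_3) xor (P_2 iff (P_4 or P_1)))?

P_1  P_2  P_3  P_4  |  φ  ψ
 0    0    0    0   |  1  1
 0    0    0    1   |  0  0
 0    0    1    0   |  0  0
 0    0    1    1   |  1  1
 0    1    0    0   |  1  1
 0    1    0    1   |  0  0
 0    1    1    0   |  1  1
 0    1    1    1   |  0  0
 1    0    0    0   |  0  0
 1    0    0    1   |  0  0
 1    0    1    0   |  1  1
 1    0    1    1   |  1  1
 1    1    0    0   |  0  0
 1    1    0    1   |  0  0
 1    1    1    0   |  0  0
 1    1    1    1   |  0  0
The columns for φ and ψ agree on every row, so they are logically equivalent.

equivalent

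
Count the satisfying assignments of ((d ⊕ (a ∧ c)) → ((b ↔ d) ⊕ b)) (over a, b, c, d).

10

a  b  c  d  |  (a ∧ c)  (d ⊕ (a ∧ c))  (b ↔ d)  ((b ↔ d) ⊕ b)  φ
F  F  F  F  |     F           F           T           T        T
F  F  F  T  |     F           T           F           F        F
F  F  T  F  |     F           F           T           T        T
F  F  T  T  |     F           T           F           F        F
F  T  F  F  |     F           F           F           T        T
F  T  F  T  |     F           T           T           F        F
F  T  T  F  |     F           F           F           T        T
F  T  T  T  |     F           T           T           F        F
T  F  F  F  |     F           F           T           T        T
T  F  F  T  |     F           T           F           F        F
T  F  T  F  |     T           T           T           T        T
T  F  T  T  |     T           F           F           F        T
T  T  F  F  |     F           F           F           T        T
T  T  F  T  |     F           T           T           F        F
T  T  T  F  |     T           T           F           T        T
T  T  T  T  |     T           F           T           F        T
The formula is true on 10 of the 16 rows.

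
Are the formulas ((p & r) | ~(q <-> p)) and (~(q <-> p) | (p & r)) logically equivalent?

p | q | r || φ | ψ
1 | 1 | 1 || 1 | 1
1 | 1 | 0 || 0 | 0
1 | 0 | 1 || 1 | 1
1 | 0 | 0 || 1 | 1
0 | 1 | 1 || 1 | 1
0 | 1 | 0 || 1 | 1
0 | 0 | 1 || 0 | 0
0 | 0 | 0 || 0 | 0
The columns for φ and ψ agree on every row, so they are logically equivalent.

equivalent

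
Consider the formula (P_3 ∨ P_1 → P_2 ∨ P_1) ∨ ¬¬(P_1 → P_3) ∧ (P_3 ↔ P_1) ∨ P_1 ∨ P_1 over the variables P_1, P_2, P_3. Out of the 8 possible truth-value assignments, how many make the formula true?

P_1  P_2  P_3  |  (P_3 ∨ P_1)  (P_2 ∨ P_1)  ((P_3 ∨ P_1) → (P_2 ∨ P_1))  (P_1 → P_3)  ¬(P_1 → P_3)  ¬¬(P_1 → P_3)  (P_3 ↔ P_1)  φ
 T    T    T   |       T            T                    T                    T            F              T             T       T
 T    T    F   |       T            T                    T                    F            T              F             F       T
 T    F    T   |       T            T                    T                    T            F              T             T       T
 T    F    F   |       T            T                    T                    F            T              F             F       T
 F    T    T   |       T            T                    T                    T            F              T             F       T
 F    T    F   |       F            T                    T                    T            F              T             T       T
 F    F    T   |       T            F                    F                    T            F              T             F       F
 F    F    F   |       F            F                    T                    T            F              T             T       T
The formula is true on 7 of the 8 rows.

7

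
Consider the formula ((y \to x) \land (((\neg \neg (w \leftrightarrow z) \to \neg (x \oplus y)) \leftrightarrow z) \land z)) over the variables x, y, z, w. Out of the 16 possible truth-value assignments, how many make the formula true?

x | y | z | w | (y \to x) | (w \leftrightarrow z) | \neg (w \leftrightarrow z) | (x \oplus y) | \neg (x \oplus y) | φ
- | - | - | - | --------- | --------------------- | -------------------------- | ------------ | ----------------- | -
0 | 0 | 0 | 0 |     1     |           1           |             0              |      0       |         1         | 0
0 | 0 | 0 | 1 |     1     |           0           |             1              |      0       |         1         | 0
0 | 0 | 1 | 0 |     1     |           0           |             1              |      0       |         1         | 1
0 | 0 | 1 | 1 |     1     |           1           |             0              |      0       |         1         | 1
0 | 1 | 0 | 0 |     0     |           1           |             0              |      1       |         0         | 0
0 | 1 | 0 | 1 |     0     |           0           |             1              |      1       |         0         | 0
0 | 1 | 1 | 0 |     0     |           0           |             1              |      1       |         0         | 0
0 | 1 | 1 | 1 |     0     |           1           |             0              |      1       |         0         | 0
1 | 0 | 0 | 0 |     1     |           1           |             0              |      1       |         0         | 0
1 | 0 | 0 | 1 |     1     |           0           |             1              |      1       |         0         | 0
1 | 0 | 1 | 0 |     1     |           0           |             1              |      1       |         0         | 1
1 | 0 | 1 | 1 |     1     |           1           |             0              |      1       |         0         | 0
1 | 1 | 0 | 0 |     1     |           1           |             0              |      0       |         1         | 0
1 | 1 | 0 | 1 |     1     |           0           |             1              |      0       |         1         | 0
1 | 1 | 1 | 0 |     1     |           0           |             1              |      0       |         1         | 1
1 | 1 | 1 | 1 |     1     |           1           |             0              |      0       |         1         | 1
The formula is true on 5 of the 16 rows.

5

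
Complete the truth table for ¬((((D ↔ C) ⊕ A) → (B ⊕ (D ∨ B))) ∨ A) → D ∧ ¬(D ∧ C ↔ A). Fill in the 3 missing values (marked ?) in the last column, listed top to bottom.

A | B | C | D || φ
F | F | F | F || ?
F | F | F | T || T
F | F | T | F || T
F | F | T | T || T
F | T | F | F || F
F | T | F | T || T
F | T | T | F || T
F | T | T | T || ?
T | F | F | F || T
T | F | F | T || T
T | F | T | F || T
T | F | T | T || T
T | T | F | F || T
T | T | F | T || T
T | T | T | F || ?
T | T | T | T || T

Row A=F, B=F, C=F, D=F: ¬((((D ↔ C) ⊕ A) → (B ⊕ (D ∨ B))) ∨ A) = T, (D ∧ ¬(D ∧ C ↔ A)) = F, so the formula = F.
Row A=F, B=T, C=T, D=T: ¬((((D ↔ C) ⊕ A) → (B ⊕ (D ∨ B))) ∨ A) = T, (D ∧ ¬(D ∧ C ↔ A)) = T, so the formula = T.
Row A=T, B=T, C=T, D=F: ¬((((D ↔ C) ⊕ A) → (B ⊕ (D ∨ B))) ∨ A) = F, (D ∧ ¬(D ∧ C ↔ A)) = F, so the formula = T.

F, T, T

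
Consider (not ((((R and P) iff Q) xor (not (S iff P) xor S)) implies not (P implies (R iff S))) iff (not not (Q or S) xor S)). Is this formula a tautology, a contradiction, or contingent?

P | Q | R | S || φ
T | T | T | T || T
T | T | T | F || F
T | T | F | T || T
T | T | F | F || T
T | F | T | T || F
T | F | T | F || T
T | F | F | T || T
T | F | F | F || T
F | T | T | T || T
F | T | T | F || F
F | T | F | T || T
F | T | F | F || F
F | F | T | T || F
F | F | T | F || F
F | F | F | T || F
F | F | F | F || F
8 of 16 rows are T, so the formula is contingent.

contingent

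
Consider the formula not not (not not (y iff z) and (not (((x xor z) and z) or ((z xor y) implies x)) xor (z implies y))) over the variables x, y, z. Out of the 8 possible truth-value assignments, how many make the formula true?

x  y  z  |  (y iff z)  not (y iff z)  not not (y iff z)  (x xor z)  ((x xor z) and z)  (z xor y)  ((z xor y) implies x)  (z implies y)  φ
0  0  0  |      1            0                1              0              0              0                1                  1        1
0  0  1  |      0            1                0              1              1              1                0                  0        0
0  1  0  |      0            1                0              0              0              1                0                  1        0
0  1  1  |      1            0                1              1              1              0                1                  1        1
1  0  0  |      1            0                1              1              0              0                1                  1        1
1  0  1  |      0            1                0              0              0              1                1                  0        0
1  1  0  |      0            1                0              1              0              1                1                  1        0
1  1  1  |      1            0                1              0              0              0                1                  1        1
The formula is true on 4 of the 8 rows.

4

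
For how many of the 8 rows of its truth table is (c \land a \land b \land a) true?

a | b | c | (c \land a \land b \land a)
- | - | - | ---------------------------
1 | 1 | 1 |              1             
1 | 1 | 0 |              0             
1 | 0 | 1 |              0             
1 | 0 | 0 |              0             
0 | 1 | 1 |              0             
0 | 1 | 0 |              0             
0 | 0 | 1 |              0             
0 | 0 | 0 |              0             
The formula is true on 1 of the 8 rows.

1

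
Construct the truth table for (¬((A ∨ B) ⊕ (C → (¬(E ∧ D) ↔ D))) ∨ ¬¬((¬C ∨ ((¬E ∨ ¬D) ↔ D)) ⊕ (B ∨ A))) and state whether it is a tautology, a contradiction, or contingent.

A  B  C  D  E  |  φ
T  T  T  T  T  |  T
T  T  T  T  F  |  T
T  T  T  F  T  |  T
T  T  T  F  F  |  T
T  T  F  T  T  |  T
T  T  F  T  F  |  T
T  T  F  F  T  |  T
T  T  F  F  F  |  T
T  F  T  T  T  |  T
T  F  T  T  F  |  T
T  F  T  F  T  |  T
T  F  T  F  F  |  T
T  F  F  T  T  |  T
T  F  F  T  F  |  T
T  F  F  F  T  |  T
T  F  F  F  F  |  T
F  T  T  T  T  |  T
F  T  T  T  F  |  T
F  T  T  F  T  |  T
F  T  T  F  F  |  T
F  T  F  T  T  |  T
F  T  F  T  F  |  T
F  T  F  F  T  |  T
F  T  F  F  F  |  T
F  F  T  T  T  |  T
F  F  T  T  F  |  T
F  F  T  F  T  |  T
F  F  T  F  F  |  T
F  F  F  T  T  |  T
F  F  F  T  F  |  T
F  F  F  F  T  |  T
F  F  F  F  F  |  T
Every row is T, so the formula is a tautology.

tautology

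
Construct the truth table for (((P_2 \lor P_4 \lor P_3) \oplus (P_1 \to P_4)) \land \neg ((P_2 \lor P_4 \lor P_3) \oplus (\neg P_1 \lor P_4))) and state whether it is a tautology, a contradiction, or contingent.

P_1  P_2  P_3  P_4  |  (P_2 \lor P_4 \lor P_3)  (P_1 \to P_4)  \neg P_1  (\neg P_1 \lor P_4)  φ
 T    T    T    T   |             T                   T           F               T           F
 T    T    T    F   |             T                   F           F               F           F
 T    T    F    T   |             T                   T           F               T           F
 T    T    F    F   |             T                   F           F               F           F
 T    F    T    T   |             T                   T           F               T           F
 T    F    T    F   |             T                   F           F               F           F
 T    F    F    T   |             T                   T           F               T           F
 T    F    F    F   |             F                   F           F               F           F
 F    T    T    T   |             T                   T           T               T           F
 F    T    T    F   |             T                   T           T               T           F
 F    T    F    T   |             T                   T           T               T           F
 F    T    F    F   |             T                   T           T               T           F
 F    F    T    T   |             T                   T           T               T           F
 F    F    T    F   |             T                   T           T               T           F
 F    F    F    T   |             T                   T           T               T           F
 F    F    F    F   |             F                   T           T               T           F
Every row is F, so the formula is a contradiction.

contradiction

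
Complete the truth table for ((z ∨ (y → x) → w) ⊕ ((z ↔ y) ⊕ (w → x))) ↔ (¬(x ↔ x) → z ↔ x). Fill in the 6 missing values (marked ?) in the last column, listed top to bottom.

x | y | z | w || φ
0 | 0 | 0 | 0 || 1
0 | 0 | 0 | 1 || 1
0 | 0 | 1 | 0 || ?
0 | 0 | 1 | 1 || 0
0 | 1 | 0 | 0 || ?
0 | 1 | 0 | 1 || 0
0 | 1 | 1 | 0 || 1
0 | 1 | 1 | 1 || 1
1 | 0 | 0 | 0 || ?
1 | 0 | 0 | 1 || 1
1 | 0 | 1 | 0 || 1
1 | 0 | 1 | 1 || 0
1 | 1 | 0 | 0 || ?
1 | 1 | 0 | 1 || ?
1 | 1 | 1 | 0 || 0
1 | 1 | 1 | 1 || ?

Row x=0, y=0, z=1, w=0: ((z ∨ (y → x) → w) ⊕ ((z ↔ y) ⊕ (w → x))) = 1, (¬(x ↔ x) → z ↔ x) = 0, so the formula = 0.
Row x=0, y=1, z=0, w=0: ((z ∨ (y → x) → w) ⊕ ((z ↔ y) ⊕ (w → x))) = 0, (¬(x ↔ x) → z ↔ x) = 0, so the formula = 1.
Row x=1, y=0, z=0, w=0: ((z ∨ (y → x) → w) ⊕ ((z ↔ y) ⊕ (w → x))) = 0, (¬(x ↔ x) → z ↔ x) = 1, so the formula = 0.
Row x=1, y=1, z=0, w=0: ((z ∨ (y → x) → w) ⊕ ((z ↔ y) ⊕ (w → x))) = 1, (¬(x ↔ x) → z ↔ x) = 1, so the formula = 1.
Row x=1, y=1, z=0, w=1: ((z ∨ (y → x) → w) ⊕ ((z ↔ y) ⊕ (w → x))) = 0, (¬(x ↔ x) → z ↔ x) = 1, so the formula = 0.
Row x=1, y=1, z=1, w=1: ((z ∨ (y → x) → w) ⊕ ((z ↔ y) ⊕ (w → x))) = 1, (¬(x ↔ x) → z ↔ x) = 1, so the formula = 1.

0, 1, 0, 1, 0, 1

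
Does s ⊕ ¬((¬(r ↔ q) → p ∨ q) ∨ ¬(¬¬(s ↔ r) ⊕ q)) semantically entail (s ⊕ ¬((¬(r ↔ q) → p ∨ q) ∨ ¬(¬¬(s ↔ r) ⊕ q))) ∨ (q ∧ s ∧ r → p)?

yes

p | q | r | s | φ | ψ
- | - | - | - | - | -
T | T | T | T | T | T
T | T | T | F | F | T
T | T | F | T | T | T
T | T | F | F | F | T
T | F | T | T | T | T
T | F | T | F | F | T
T | F | F | T | T | T
T | F | F | F | F | T
F | T | T | T | T | T
F | T | T | F | F | T
F | T | F | T | T | T
F | T | F | F | F | T
F | F | T | T | F | T
F | F | T | F | F | T
F | F | F | T | T | T
F | F | F | F | F | T
In every row where φ is true, ψ is also true, so φ ⊨ ψ.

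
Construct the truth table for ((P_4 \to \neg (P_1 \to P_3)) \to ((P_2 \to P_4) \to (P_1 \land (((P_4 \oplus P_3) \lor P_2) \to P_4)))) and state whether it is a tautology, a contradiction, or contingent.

contingent

 P_1    P_2    P_3    P_4   |  (P_1 \to P_3)  \neg (P_1 \to P_3)  (P_4 \to \neg (P_1 \to P_3))  (P_2 \to P_4)  (P_4 \oplus P_3)  ((P_4 \oplus P_3) \lor P_2)    φ  
False  False  False  False  |       True            False                     True                   True           False                   False             False
False  False  False   True  |       True            False                    False                   True            True                    True              True
False  False   True  False  |       True            False                     True                   True            True                    True             False
False  False   True   True  |       True            False                    False                   True           False                   False              True
False   True  False  False  |       True            False                     True                  False           False                    True              True
False   True  False   True  |       True            False                    False                   True            True                    True              True
False   True   True  False  |       True            False                     True                  False            True                    True              True
False   True   True   True  |       True            False                    False                   True           False                    True              True
 True  False  False  False  |      False             True                     True                   True           False                   False              True
 True  False  False   True  |      False             True                     True                   True            True                    True              True
 True  False   True  False  |       True            False                     True                   True            True                    True             False
 True  False   True   True  |       True            False                    False                   True           False                   False              True
 True   True  False  False  |      False             True                     True                  False           False                    True              True
 True   True  False   True  |      False             True                     True                   True            True                    True              True
 True   True   True  False  |       True            False                     True                  False            True                    True              True
 True   True   True   True  |       True            False                    False                   True           False                    True              True
13 of 16 rows are True, so the formula is contingent.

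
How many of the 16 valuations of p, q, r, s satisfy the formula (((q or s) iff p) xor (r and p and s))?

6

p  q  r  s  |  (q or s)  ((q or s) iff p)  (r and p and s)  φ
T  T  T  T  |     T             T                 T         F
T  T  T  F  |     T             T                 F         T
T  T  F  T  |     T             T                 F         T
T  T  F  F  |     T             T                 F         T
T  F  T  T  |     T             T                 T         F
T  F  T  F  |     F             F                 F         F
T  F  F  T  |     T             T                 F         T
T  F  F  F  |     F             F                 F         F
F  T  T  T  |     T             F                 F         F
F  T  T  F  |     T             F                 F         F
F  T  F  T  |     T             F                 F         F
F  T  F  F  |     T             F                 F         F
F  F  T  T  |     T             F                 F         F
F  F  T  F  |     F             T                 F         T
F  F  F  T  |     T             F                 F         F
F  F  F  F  |     F             T                 F         T
The formula is true on 6 of the 16 rows.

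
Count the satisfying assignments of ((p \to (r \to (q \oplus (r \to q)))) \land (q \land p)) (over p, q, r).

1

  p      q      r    |  (r \to q)  (q \oplus (r \to q))  (r \to (q \oplus (r \to q)))  (q \land p)    φ  
 True   True   True  |     True           False                     False                  True     False
 True   True  False  |     True           False                      True                  True      True
 True  False   True  |    False           False                     False                 False     False
 True  False  False  |     True            True                      True                 False     False
False   True   True  |     True           False                     False                 False     False
False   True  False  |     True           False                      True                 False     False
False  False   True  |    False           False                     False                 False     False
False  False  False  |     True            True                      True                 False     False
The formula is true on 1 of the 8 rows.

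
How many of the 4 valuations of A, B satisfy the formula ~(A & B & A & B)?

A | B || ~(A & B & A & B)
1 | 1 ||        0        
1 | 0 ||        1        
0 | 1 ||        1        
0 | 0 ||        1        
The formula is true on 3 of the 4 rows.

3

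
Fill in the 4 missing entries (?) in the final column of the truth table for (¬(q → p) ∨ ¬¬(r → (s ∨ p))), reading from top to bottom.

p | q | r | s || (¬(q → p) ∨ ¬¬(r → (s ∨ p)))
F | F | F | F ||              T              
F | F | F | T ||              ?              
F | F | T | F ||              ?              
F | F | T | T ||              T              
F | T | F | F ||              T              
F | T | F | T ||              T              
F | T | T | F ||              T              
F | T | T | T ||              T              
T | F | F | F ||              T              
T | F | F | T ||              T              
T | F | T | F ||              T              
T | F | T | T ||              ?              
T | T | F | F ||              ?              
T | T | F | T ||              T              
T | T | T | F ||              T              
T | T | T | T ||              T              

T, F, T, T

Row p=F, q=F, r=F, s=T: ¬(q → p) = F, ¬¬(r → (s ∨ p)) = T, so (¬(q → p) ∨ ¬¬(r → (s ∨ p))) = T.
Row p=F, q=F, r=T, s=F: ¬(q → p) = F, ¬¬(r → (s ∨ p)) = F, so (¬(q → p) ∨ ¬¬(r → (s ∨ p))) = F.
Row p=T, q=F, r=T, s=T: ¬(q → p) = F, ¬¬(r → (s ∨ p)) = T, so (¬(q → p) ∨ ¬¬(r → (s ∨ p))) = T.
Row p=T, q=T, r=F, s=F: ¬(q → p) = F, ¬¬(r → (s ∨ p)) = T, so (¬(q → p) ∨ ¬¬(r → (s ∨ p))) = T.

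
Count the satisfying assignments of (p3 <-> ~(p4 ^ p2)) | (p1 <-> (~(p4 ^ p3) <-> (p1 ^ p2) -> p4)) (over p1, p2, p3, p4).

p1 | p2 | p3 | p4 | (p4 ^ p2) | ~(p4 ^ p2) | (p3 <-> ~(p4 ^ p2)) | (p4 ^ p3) | ~(p4 ^ p3) | (p1 ^ p2) | ((p1 ^ p2) -> p4) | φ
-- | -- | -- | -- | --------- | ---------- | ------------------- | --------- | ---------- | --------- | ----------------- | -
1  | 1  | 1  | 1  |     0     |     1      |          1          |     0     |     1      |     0     |         1         | 1
1  | 1  | 1  | 0  |     1     |     0      |          0          |     1     |     0      |     0     |         1         | 0
1  | 1  | 0  | 1  |     0     |     1      |          0          |     1     |     0      |     0     |         1         | 0
1  | 1  | 0  | 0  |     1     |     0      |          1          |     0     |     1      |     0     |         1         | 1
1  | 0  | 1  | 1  |     1     |     0      |          0          |     0     |     1      |     1     |         1         | 1
1  | 0  | 1  | 0  |     0     |     1      |          1          |     1     |     0      |     1     |         0         | 1
1  | 0  | 0  | 1  |     1     |     0      |          1          |     1     |     0      |     1     |         1         | 1
1  | 0  | 0  | 0  |     0     |     1      |          0          |     0     |     1      |     1     |         0         | 0
0  | 1  | 1  | 1  |     0     |     1      |          1          |     0     |     1      |     1     |         1         | 1
0  | 1  | 1  | 0  |     1     |     0      |          0          |     1     |     0      |     1     |         0         | 0
0  | 1  | 0  | 1  |     0     |     1      |          0          |     1     |     0      |     1     |         1         | 1
0  | 1  | 0  | 0  |     1     |     0      |          1          |     0     |     1      |     1     |         0         | 1
0  | 0  | 1  | 1  |     1     |     0      |          0          |     0     |     1      |     0     |         1         | 0
0  | 0  | 1  | 0  |     0     |     1      |          1          |     1     |     0      |     0     |         1         | 1
0  | 0  | 0  | 1  |     1     |     0      |          1          |     1     |     0      |     0     |         1         | 1
0  | 0  | 0  | 0  |     0     |     1      |          0          |     0     |     1      |     0     |         1         | 0
The formula is true on 10 of the 16 rows.

10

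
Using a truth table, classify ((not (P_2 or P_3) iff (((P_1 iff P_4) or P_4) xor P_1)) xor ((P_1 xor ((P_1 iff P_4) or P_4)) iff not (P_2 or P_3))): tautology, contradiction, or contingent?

contradiction

P_1 | P_2 | P_3 | P_4 | (P_2 or P_3) | not (P_2 or P_3) | (P_1 iff P_4) | ((P_1 iff P_4) or P_4) | φ
--- | --- | --- | --- | ------------ | ---------------- | ------------- | ---------------------- | -
 T  |  T  |  T  |  T  |      T       |        F         |       T       |           T            | F
 T  |  T  |  T  |  F  |      T       |        F         |       F       |           F            | F
 T  |  T  |  F  |  T  |      T       |        F         |       T       |           T            | F
 T  |  T  |  F  |  F  |      T       |        F         |       F       |           F            | F
 T  |  F  |  T  |  T  |      T       |        F         |       T       |           T            | F
 T  |  F  |  T  |  F  |      T       |        F         |       F       |           F            | F
 T  |  F  |  F  |  T  |      F       |        T         |       T       |           T            | F
 T  |  F  |  F  |  F  |      F       |        T         |       F       |           F            | F
 F  |  T  |  T  |  T  |      T       |        F         |       F       |           T            | F
 F  |  T  |  T  |  F  |      T       |        F         |       T       |           T            | F
 F  |  T  |  F  |  T  |      T       |        F         |       F       |           T            | F
 F  |  T  |  F  |  F  |      T       |        F         |       T       |           T            | F
 F  |  F  |  T  |  T  |      T       |        F         |       F       |           T            | F
 F  |  F  |  T  |  F  |      T       |        F         |       T       |           T            | F
 F  |  F  |  F  |  T  |      F       |        T         |       F       |           T            | F
 F  |  F  |  F  |  F  |      F       |        T         |       T       |           T            | F
Every row is F, so the formula is a contradiction.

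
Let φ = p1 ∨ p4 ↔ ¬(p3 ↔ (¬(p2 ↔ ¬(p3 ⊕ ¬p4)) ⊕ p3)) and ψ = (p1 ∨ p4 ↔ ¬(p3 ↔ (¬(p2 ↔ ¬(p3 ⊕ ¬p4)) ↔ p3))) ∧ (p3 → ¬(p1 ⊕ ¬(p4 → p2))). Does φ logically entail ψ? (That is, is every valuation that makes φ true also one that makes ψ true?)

p1  p2  p3  p4  |  φ  ψ
T   T   T   T   |  T  F
T   T   T   F   |  F  F
T   T   F   T   |  F  T
T   T   F   F   |  T  F
T   F   T   T   |  F  T
T   F   T   F   |  T  F
T   F   F   T   |  T  F
T   F   F   F   |  F  T
F   T   T   T   |  T  F
F   T   T   F   |  T  F
F   T   F   T   |  F  T
F   T   F   F   |  F  T
F   F   T   T   |  F  F
F   F   T   F   |  F  T
F   F   F   T   |  T  F
F   F   F   F   |  T  F
At p1=T, p2=T, p3=T, p4=T we have φ true but ψ false, so φ does not entail ψ.

no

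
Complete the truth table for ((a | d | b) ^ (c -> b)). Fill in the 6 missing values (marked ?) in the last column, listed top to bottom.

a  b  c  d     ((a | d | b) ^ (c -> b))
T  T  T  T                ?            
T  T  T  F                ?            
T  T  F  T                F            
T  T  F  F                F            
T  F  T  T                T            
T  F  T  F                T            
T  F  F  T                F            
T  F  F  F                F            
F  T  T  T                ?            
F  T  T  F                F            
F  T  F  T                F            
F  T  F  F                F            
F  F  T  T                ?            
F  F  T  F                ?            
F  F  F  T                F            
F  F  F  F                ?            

Row a=T, b=T, c=T, d=T: (a | d | b) = T, (c -> b) = T, so ((a | d | b) ^ (c -> b)) = F.
Row a=T, b=T, c=T, d=F: (a | d | b) = T, (c -> b) = T, so ((a | d | b) ^ (c -> b)) = F.
Row a=F, b=T, c=T, d=T: (a | d | b) = T, (c -> b) = T, so ((a | d | b) ^ (c -> b)) = F.
Row a=F, b=F, c=T, d=T: (a | d | b) = T, (c -> b) = F, so ((a | d | b) ^ (c -> b)) = T.
Row a=F, b=F, c=T, d=F: (a | d | b) = F, (c -> b) = F, so ((a | d | b) ^ (c -> b)) = F.
Row a=F, b=F, c=F, d=F: (a | d | b) = F, (c -> b) = T, so ((a | d | b) ^ (c -> b)) = T.

F, F, F, T, F, T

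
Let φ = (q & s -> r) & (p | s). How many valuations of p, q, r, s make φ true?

  p      q      r      s       (q & s)  ((q & s) -> r)  (p | s)  (((q & s) -> r) & (p | s))
 True   True   True   True       True        True         True              True           
 True   True   True  False      False        True         True              True           
 True   True  False   True       True       False         True             False           
 True   True  False  False      False        True         True              True           
 True  False   True   True      False        True         True              True           
 True  False   True  False      False        True         True              True           
 True  False  False   True      False        True         True              True           
 True  False  False  False      False        True         True              True           
False   True   True   True       True        True         True              True           
False   True   True  False      False        True        False             False           
False   True  False   True       True       False         True             False           
False   True  False  False      False        True        False             False           
False  False   True   True      False        True         True              True           
False  False   True  False      False        True        False             False           
False  False  False   True      False        True         True              True           
False  False  False  False      False        True        False             False           
The formula is true on 10 of the 16 rows.

10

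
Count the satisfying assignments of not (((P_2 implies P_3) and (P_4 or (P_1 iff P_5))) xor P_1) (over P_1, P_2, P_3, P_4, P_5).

16

P_1  P_2  P_3  P_4  P_5  |  φ
 T    T    T    T    T   |  T
 T    T    T    T    F   |  T
 T    T    T    F    T   |  T
 T    T    T    F    F   |  F
 T    T    F    T    T   |  F
 T    T    F    T    F   |  F
 T    T    F    F    T   |  F
 T    T    F    F    F   |  F
 T    F    T    T    T   |  T
 T    F    T    T    F   |  T
 T    F    T    F    T   |  T
 T    F    T    F    F   |  F
 T    F    F    T    T   |  T
 T    F    F    T    F   |  T
 T    F    F    F    T   |  T
 T    F    F    F    F   |  F
 F    T    T    T    T   |  F
 F    T    T    T    F   |  F
 F    T    T    F    T   |  T
 F    T    T    F    F   |  F
 F    T    F    T    T   |  T
 F    T    F    T    F   |  T
 F    T    F    F    T   |  T
 F    T    F    F    F   |  T
 F    F    T    T    T   |  F
 F    F    T    T    F   |  F
 F    F    T    F    T   |  T
 F    F    T    F    F   |  F
 F    F    F    T    T   |  F
 F    F    F    T    F   |  F
 F    F    F    F    T   |  T
 F    F    F    F    F   |  F
The formula is true on 16 of the 32 rows.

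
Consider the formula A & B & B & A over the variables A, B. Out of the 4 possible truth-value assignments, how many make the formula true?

1

  A      B    |  (A & B & B & A)
 True   True  |        True     
 True  False  |       False     
False   True  |       False     
False  False  |       False     
The formula is true on 1 of the 4 rows.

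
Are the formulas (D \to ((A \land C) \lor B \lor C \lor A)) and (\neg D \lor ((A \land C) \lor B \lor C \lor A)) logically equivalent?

equivalent

A  B  C  D  |  φ  ψ
0  0  0  0  |  1  1
0  0  0  1  |  0  0
0  0  1  0  |  1  1
0  0  1  1  |  1  1
0  1  0  0  |  1  1
0  1  0  1  |  1  1
0  1  1  0  |  1  1
0  1  1  1  |  1  1
1  0  0  0  |  1  1
1  0  0  1  |  1  1
1  0  1  0  |  1  1
1  0  1  1  |  1  1
1  1  0  0  |  1  1
1  1  0  1  |  1  1
1  1  1  0  |  1  1
1  1  1  1  |  1  1
The columns for φ and ψ agree on every row, so they are logically equivalent.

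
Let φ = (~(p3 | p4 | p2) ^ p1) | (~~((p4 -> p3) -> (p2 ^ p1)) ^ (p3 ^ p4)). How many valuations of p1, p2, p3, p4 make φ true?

p1  p2  p3  p4     (p4 | p2)  (p3 | (p4 | p2))  ~(p3 | (p4 | p2))  (~(p3 | (p4 | p2)) ^ p1)  (p4 -> p3)  (p2 ^ p1)  ((p4 -> p3) -> (p2 ^ p1))  ~((p4 -> p3) -> (p2 ^ p1))  ~~((p4 -> p3) -> (p2 ^ p1))  (p3 ^ p4)  φ
T   T   T   T          T             T                  F                     T                  T           F                  F                          T                            F                   F      T
T   T   T   F          T             T                  F                     T                  T           F                  F                          T                            F                   T      T
T   T   F   T          T             T                  F                     T                  F           F                  T                          F                            T                   T      T
T   T   F   F          T             T                  F                     T                  T           F                  F                          T                            F                   F      T
T   F   T   T          T             T                  F                     T                  T           T                  T                          F                            T                   F      T
T   F   T   F          F             T                  F                     T                  T           T                  T                          F                            T                   T      T
T   F   F   T          T             T                  F                     T                  F           T                  T                          F                            T                   T      T
T   F   F   F          F             F                  T                     F                  T           T                  T                          F                            T                   F      T
F   T   T   T          T             T                  F                     F                  T           T                  T                          F                            T                   F      T
F   T   T   F          T             T                  F                     F                  T           T                  T                          F                            T                   T      F
F   T   F   T          T             T                  F                     F                  F           T                  T                          F                            T                   T      F
F   T   F   F          T             T                  F                     F                  T           T                  T                          F                            T                   F      T
F   F   T   T          T             T                  F                     F                  T           F                  F                          T                            F                   F      F
F   F   T   F          F             T                  F                     F                  T           F                  F                          T                            F                   T      T
F   F   F   T          T             T                  F                     F                  F           F                  T                          F                            T                   T      F
F   F   F   F          F             F                  T                     T                  T           F                  F                          T                            F                   F      T
The formula is true on 12 of the 16 rows.

12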